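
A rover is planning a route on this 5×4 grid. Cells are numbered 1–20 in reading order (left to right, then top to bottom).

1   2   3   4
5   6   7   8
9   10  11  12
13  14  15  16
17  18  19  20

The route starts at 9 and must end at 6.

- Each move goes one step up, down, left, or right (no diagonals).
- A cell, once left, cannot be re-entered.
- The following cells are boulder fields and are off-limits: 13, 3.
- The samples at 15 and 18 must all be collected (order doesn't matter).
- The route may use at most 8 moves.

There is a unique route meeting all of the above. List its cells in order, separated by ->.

The budget equals the shortest possible length, so every move has to be on a shortest route through the required cells.
Route from 9: right to 10, 2× down (reaching 18), right to 19, 3× up (reaching 7), left to 6 — 8 moves in all.
Check: all required cells visited; 8 ≤ 8 moves.

9 -> 10 -> 14 -> 18 -> 19 -> 15 -> 11 -> 7 -> 6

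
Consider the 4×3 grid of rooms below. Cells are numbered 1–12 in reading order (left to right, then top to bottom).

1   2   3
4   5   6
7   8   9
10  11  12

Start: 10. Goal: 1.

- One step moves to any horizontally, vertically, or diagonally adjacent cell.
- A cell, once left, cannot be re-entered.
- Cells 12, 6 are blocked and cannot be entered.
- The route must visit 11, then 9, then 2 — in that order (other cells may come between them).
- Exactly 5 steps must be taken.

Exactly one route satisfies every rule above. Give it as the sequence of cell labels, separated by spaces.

10 11 9 5 2 1

The waypoints must appear in the order 11, 9, 2, with no cell reused.
Route from 10: right to 11, up-right to 9, up-left to 5, up to 2, left to 1 — 5 moves in all.
Check: order respected (11 at step 1, 9 at step 2, 2 at step 4); 5 moves as required.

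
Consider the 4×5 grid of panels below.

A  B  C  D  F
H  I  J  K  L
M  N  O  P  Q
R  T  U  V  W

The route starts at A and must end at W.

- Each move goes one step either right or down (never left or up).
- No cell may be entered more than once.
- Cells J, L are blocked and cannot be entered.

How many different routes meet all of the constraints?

15

A right/down-only route from A to W makes exactly 3 down-moves and 4 right-moves in some order.
With no other constraints that would be C(7,3) = 35 routes.
Subtract routes through each blocked cell (inclusion–exclusion for overlaps): − through J: 18 − through L: 5 + through J&L: 3 → 15.
That gives 15 routes.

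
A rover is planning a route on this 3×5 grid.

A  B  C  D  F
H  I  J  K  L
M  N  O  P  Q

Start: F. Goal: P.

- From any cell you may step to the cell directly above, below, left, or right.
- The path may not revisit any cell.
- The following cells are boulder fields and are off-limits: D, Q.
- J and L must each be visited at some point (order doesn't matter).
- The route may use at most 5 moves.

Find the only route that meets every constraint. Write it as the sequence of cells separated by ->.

F -> L -> K -> J -> O -> P

The 5-move cap with required stops at J, L leaves no slack for detours.
Route from F: down 1 to L, left 2 to J, down 1 to O, right 1 to P — 5 moves in all.
Check: all required cells visited; 5 ≤ 5 moves.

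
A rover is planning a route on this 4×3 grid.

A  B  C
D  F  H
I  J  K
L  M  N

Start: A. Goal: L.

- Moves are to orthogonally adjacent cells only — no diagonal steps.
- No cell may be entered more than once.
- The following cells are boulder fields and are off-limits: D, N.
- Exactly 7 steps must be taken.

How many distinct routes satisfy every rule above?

6

Need simple routes of exactly 7 moves from A to L (Manhattan distance 3, so 2 moves are spent on a detour and 2 undoing it).
Enumerating: A B F H K J M L | A B F H K J I L | A B C H K J M L | A B C H K J I L | A B C H F J M L | A B C H F J I L.
That gives 6 routes.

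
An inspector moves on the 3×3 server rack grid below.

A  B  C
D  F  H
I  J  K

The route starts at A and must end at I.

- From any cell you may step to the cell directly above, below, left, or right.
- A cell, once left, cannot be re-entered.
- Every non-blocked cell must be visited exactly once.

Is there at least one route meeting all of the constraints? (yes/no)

One route that works: A → D → F → B → C → H → K → J → I.

yes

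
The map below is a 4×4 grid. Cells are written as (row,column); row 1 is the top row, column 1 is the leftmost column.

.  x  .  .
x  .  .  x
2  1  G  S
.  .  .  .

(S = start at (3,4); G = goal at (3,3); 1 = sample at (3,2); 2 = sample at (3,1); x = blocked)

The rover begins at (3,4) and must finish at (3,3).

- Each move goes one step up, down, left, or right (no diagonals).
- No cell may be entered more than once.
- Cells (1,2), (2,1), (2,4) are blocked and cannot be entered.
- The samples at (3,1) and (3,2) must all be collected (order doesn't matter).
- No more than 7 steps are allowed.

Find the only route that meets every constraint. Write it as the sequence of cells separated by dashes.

(3,4) - (4,4) - (4,3) - (4,2) - (4,1) - (3,1) - (3,2) - (3,3)

The 7-move cap with required stops at (3,1), (3,2) leaves no slack for detours.
Route from (3,4): down 1 to (4,4), left 3 to (4,1), up 1 to (3,1), right 2 to (3,3) — 7 moves in all.
Check: all required cells visited; 7 ≤ 7 moves.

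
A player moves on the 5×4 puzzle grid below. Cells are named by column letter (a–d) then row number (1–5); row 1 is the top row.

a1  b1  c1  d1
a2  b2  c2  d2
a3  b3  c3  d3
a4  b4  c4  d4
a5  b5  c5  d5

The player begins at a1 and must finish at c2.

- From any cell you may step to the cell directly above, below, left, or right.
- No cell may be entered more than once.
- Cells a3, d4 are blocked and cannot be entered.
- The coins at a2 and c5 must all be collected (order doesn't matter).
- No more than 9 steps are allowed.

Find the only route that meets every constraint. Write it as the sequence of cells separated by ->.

a1 -> a2 -> b2 -> b3 -> b4 -> b5 -> c5 -> c4 -> c3 -> c2

The budget equals the shortest possible length, so every move has to be on a shortest route through the required cells.
Route from a1: down to a2, right to b2, 3× down (reaching b5), right to c5, 3× up (reaching c2) — 9 moves in all.
Check: all required cells visited; 9 ≤ 9 moves.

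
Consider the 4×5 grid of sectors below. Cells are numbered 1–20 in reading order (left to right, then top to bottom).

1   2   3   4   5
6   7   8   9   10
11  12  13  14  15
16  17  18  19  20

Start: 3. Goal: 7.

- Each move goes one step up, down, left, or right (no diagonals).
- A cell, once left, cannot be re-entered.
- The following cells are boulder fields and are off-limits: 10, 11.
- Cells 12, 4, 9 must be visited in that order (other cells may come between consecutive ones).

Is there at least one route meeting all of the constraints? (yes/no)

Ignoring the required order, 12 revisit-free routes from 3 to 7 pass through all of 12, 4, and 9; the waypoint orders that occur are 4 → 9 → 12 (12) — never 12 → 4 → 9.

no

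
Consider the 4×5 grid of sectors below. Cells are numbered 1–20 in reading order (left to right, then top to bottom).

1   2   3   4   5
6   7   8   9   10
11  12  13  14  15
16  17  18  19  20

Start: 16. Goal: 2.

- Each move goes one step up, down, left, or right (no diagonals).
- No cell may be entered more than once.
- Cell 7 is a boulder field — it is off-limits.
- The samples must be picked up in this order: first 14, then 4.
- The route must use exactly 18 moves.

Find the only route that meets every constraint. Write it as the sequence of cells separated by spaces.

The waypoints must appear in the order 14, 4, with no cell reused.
Route from 16: 4× right (reaching 20), up to 15, left to 14, up to 9, right to 10, up to 5, 2× left (reaching 3), 2× down (reaching 13), 2× left (reaching 11), 2× up (reaching 1), right to 2 — 18 moves in all.
Check: order respected (14 at step 6, 4 at step 10); 18 moves as required.

16 17 18 19 20 15 14 9 10 5 4 3 8 13 12 11 6 1 2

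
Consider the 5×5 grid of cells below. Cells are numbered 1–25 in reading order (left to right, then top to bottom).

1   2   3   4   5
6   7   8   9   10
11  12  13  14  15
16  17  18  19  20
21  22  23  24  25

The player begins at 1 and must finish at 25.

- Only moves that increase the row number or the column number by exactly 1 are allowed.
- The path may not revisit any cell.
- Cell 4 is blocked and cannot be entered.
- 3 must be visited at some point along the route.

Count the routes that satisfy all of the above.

A right/down-only route from 1 to 25 makes exactly 4 down-moves and 4 right-moves in some order.
With no other constraints that would be C(8,4) = 70 routes.
Split at 3 and multiply the segment counts (each segment already excludes blocked cells): 1→3: 1; 3→25: 10; product = 10.
That gives 10 routes.

10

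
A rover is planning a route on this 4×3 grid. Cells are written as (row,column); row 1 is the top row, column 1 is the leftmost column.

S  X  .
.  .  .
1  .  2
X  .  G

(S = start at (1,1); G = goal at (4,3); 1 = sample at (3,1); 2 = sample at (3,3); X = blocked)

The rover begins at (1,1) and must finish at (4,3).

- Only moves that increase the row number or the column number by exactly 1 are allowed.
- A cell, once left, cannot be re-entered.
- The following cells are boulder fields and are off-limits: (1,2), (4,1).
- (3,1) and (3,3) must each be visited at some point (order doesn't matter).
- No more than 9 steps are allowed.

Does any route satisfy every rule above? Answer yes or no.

yes

One route that works: (1,1) → (2,1) → (3,1) → (3,2) → (3,3) → (4,3).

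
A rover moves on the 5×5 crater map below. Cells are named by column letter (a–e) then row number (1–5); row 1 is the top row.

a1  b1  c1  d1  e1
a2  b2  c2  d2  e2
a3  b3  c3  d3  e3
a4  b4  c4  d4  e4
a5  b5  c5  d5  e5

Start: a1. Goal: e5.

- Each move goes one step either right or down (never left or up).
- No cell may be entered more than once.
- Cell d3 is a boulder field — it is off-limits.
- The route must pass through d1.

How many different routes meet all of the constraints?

2

A right/down-only route from a1 to e5 makes exactly 4 down-moves and 4 right-moves in some order.
With no other constraints that would be C(8,4) = 70 routes.
Split at d1 and multiply the segment counts (each segment already excludes blocked cells): a1→d1: 1; d1→e5: 2; product = 2.
That gives 2 routes.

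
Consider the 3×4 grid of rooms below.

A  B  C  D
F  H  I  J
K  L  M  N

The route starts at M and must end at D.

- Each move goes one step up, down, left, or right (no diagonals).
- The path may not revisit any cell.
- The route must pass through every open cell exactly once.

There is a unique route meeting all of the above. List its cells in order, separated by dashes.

Need to visit all 12 open cells exactly once, starting at M and ending at D.
Route from M: right 1 to N, up 1 to J, left 2 to H, down 1 to L, left 1 to K, up 2 to A, right 3 to D — 11 moves in all.
Check: all 12 open cells covered.

M - N - J - I - H - L - K - F - A - B - C - D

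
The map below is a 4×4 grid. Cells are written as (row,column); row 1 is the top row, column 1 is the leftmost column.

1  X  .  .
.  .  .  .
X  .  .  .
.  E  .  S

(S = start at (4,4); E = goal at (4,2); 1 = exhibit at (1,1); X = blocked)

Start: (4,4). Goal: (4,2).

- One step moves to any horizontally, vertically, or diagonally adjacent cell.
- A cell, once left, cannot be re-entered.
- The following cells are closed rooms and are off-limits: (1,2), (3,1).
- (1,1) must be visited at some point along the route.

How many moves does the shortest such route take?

6

Any route passes through (1,1) somewhere between (4,4) and (4,2). Summing Chebyshev distances along the two legs ((4,4) → (1,1) → (4,2)) gives a lower bound of 3 + 3 = 6 moves.
A route of 6 moves achieves this: (4,4) → (3,3) → (2,2) → (1,1) → (2,1) → (3,2) → (4,2).
Since 6 matches the lower bound, it is optimal.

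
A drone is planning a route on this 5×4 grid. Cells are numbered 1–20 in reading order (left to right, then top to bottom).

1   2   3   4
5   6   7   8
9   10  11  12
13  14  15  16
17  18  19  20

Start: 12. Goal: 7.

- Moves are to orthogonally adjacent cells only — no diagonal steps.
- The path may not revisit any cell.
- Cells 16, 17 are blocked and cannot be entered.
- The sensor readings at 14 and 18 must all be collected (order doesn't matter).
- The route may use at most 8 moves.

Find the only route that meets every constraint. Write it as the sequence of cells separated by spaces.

The 8-move cap with required stops at 14, 18 leaves no slack for detours.
Route from 12: left to 11, 2× down (reaching 19), left to 18, 3× up (reaching 6), right to 7 — 8 moves in all.
Check: all required cells visited; 8 ≤ 8 moves.

12 11 15 19 18 14 10 6 7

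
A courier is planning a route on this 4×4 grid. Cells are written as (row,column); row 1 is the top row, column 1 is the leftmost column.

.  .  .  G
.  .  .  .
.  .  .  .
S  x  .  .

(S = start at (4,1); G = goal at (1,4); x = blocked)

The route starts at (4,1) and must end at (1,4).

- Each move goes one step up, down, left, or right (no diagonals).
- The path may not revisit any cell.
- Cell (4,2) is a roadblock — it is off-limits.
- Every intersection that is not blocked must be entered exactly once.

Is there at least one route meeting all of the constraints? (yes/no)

yes

One route that works: (4,1) → (3,1) → (2,1) → (1,1) → (1,2) → (2,2) → (3,2) → (3,3) → (4,3) → (4,4) → (3,4) → (2,4) → (2,3) → (1,3) → (1,4).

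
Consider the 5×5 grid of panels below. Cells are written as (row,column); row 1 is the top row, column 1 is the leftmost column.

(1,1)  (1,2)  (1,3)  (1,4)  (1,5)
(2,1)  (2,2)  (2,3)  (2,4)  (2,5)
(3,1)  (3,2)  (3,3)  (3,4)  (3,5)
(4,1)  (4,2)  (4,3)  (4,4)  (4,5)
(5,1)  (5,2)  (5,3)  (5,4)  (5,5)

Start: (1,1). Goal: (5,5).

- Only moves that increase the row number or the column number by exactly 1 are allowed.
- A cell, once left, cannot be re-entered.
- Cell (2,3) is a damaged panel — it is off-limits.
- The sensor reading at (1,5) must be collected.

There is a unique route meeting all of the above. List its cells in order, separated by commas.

(1,1), (1,2), (1,3), (1,4), (1,5), (2,5), (3,5), (4,5), (5,5)

Moves only go right or down, so the column and row indices never decrease.
Route from (1,1): right 4 to (1,5), down 4 to (5,5) — 8 moves in all.
Check: all required cells visited.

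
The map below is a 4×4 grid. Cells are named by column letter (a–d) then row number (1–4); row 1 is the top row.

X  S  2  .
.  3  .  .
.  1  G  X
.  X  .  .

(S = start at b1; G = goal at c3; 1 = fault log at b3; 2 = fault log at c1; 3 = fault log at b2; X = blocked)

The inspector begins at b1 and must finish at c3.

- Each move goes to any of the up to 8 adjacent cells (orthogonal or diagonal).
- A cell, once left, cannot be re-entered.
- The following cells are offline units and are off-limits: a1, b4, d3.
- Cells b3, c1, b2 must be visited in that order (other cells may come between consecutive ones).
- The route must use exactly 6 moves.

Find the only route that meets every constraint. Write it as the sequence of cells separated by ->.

The waypoints must appear in the order b3, c1, b2, with no cell reused.
Route from b1: down-left 1 to a2, down-right 1 to b3, up-right 1 to c2, up 1 to c1, down-left 1 to b2, down-right 1 to c3 — 6 moves in all.
Check: order respected (1 at step 2, 2 at step 4, 3 at step 5); 6 moves as required.

b1 -> a2 -> b3 -> c2 -> c1 -> b2 -> c3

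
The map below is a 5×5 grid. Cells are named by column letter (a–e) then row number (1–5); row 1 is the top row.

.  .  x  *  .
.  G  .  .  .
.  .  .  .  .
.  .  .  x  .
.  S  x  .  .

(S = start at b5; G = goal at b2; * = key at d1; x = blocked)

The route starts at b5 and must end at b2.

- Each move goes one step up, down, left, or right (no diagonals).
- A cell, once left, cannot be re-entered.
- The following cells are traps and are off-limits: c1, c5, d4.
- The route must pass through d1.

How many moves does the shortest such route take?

11

Any route passes through d1 somewhere between b5 and b2. Summing Manhattan distances along the two legs (b5 → d1 → b2) gives a lower bound of 6 + 3 = 9 moves.
The shortest route satisfying every rule uses 11 moves: b5 → b4 → b3 → c3 → d3 → e3 → e2 → e1 → d1 → d2 → c2 → b2.
The no-revisit rule (legs can't share cells) pushes the minimum above the 9-move bound; an exhaustive check rules out every length from 9 to 10, leaving 11 as the minimum.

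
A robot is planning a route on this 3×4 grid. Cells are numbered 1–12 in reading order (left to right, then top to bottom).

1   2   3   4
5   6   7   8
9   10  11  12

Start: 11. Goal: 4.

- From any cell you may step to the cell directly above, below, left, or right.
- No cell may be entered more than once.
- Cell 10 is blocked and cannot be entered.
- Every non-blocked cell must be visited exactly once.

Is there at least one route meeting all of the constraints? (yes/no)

Cell 9 has only one open neighbour but is neither the start nor the goal, so a Hamiltonian route would have to both enter and leave it through the same neighbour — impossible without revisiting.

no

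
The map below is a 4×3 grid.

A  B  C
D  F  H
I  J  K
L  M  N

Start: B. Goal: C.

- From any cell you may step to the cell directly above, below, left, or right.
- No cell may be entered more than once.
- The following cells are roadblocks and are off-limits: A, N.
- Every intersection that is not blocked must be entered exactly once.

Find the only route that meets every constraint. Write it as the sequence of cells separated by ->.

Need to visit all 10 open cells exactly once, starting at B and ending at C.
Cell M has only two open neighbours (J and L), so the path must pass straight through it: one of those is the cell it's entered from and the other is where it exits.
Route from B: down to F, left to D, 2× down (reaching L), right to M, up to J, right to K, 2× up (reaching C) — 9 moves in all.
Check: all 10 open cells covered.

B -> F -> D -> I -> L -> M -> J -> K -> H -> C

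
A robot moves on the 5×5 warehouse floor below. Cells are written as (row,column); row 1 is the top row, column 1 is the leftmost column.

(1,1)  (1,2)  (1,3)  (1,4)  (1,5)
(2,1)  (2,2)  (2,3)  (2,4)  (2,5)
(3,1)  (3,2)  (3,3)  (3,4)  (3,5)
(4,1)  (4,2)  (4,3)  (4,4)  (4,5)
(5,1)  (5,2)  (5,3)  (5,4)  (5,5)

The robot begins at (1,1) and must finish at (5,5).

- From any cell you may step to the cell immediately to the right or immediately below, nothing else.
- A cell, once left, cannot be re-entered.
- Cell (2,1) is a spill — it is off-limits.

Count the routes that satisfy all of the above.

A right/down-only route from (1,1) to (5,5) makes exactly 4 down-moves and 4 right-moves in some order.
With no other constraints that would be C(8,4) = 70 routes.
Subtract routes through each blocked cell (inclusion–exclusion for overlaps): − through (2,1): 35 → 35.
That gives 35 routes.

35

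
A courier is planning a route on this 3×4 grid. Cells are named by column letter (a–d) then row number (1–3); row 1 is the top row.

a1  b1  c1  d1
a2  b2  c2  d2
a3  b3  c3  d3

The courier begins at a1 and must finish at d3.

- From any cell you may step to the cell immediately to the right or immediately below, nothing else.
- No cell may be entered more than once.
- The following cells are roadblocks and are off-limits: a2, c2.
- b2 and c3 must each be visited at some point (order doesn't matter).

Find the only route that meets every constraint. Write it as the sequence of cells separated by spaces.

Moves only go right or down, so the column and row indices never decrease.
Route from a1: right to b1, 2× down (reaching b3), 2× right (reaching d3) — 5 moves in all.
Check: all required cells visited.

a1 b1 b2 b3 c3 d3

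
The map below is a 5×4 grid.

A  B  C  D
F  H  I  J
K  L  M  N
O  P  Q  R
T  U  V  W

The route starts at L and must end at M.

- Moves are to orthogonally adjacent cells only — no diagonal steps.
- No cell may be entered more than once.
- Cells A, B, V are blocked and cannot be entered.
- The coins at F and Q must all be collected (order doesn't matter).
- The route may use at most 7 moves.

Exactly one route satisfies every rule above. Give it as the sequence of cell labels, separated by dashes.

Any route must reach F and Q and still end at M within 7 moves, so the order of the required stops is forced.
Route from L: up 1 to H, left 1 to F, down 2 to O, right 2 to Q, up 1 to M — 7 moves in all.
Check: all required cells visited; 7 ≤ 7 moves.

L - H - F - K - O - P - Q - M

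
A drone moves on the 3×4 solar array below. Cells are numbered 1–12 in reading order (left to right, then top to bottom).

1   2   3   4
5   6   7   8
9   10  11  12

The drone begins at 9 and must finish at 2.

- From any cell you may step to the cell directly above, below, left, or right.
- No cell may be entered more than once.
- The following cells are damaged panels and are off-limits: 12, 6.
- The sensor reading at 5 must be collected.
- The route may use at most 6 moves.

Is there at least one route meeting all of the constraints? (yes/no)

yes

One route that works: 9 → 5 → 1 → 2.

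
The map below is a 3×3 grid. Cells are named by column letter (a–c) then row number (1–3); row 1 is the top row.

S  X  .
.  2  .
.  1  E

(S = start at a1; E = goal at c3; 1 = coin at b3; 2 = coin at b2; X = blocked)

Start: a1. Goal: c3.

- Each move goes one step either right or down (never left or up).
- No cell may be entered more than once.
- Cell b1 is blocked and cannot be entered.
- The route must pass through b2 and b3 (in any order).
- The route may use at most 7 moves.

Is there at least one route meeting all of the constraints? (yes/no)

One route that works: a1 → a2 → b2 → b3 → c3.

yes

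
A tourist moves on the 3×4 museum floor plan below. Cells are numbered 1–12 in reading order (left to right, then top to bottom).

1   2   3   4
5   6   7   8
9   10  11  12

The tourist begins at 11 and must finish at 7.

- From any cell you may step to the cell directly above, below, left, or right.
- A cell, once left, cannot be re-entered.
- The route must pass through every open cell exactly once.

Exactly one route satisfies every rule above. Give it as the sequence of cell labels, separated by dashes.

11 - 12 - 8 - 4 - 3 - 2 - 1 - 5 - 9 - 10 - 6 - 7

Need to visit all 12 open cells exactly once, starting at 11 and ending at 7.
Route from 11: right 1 to 12, up 2 to 4, left 3 to 1, down 2 to 9, right 1 to 10, up 1 to 6, right 1 to 7 — 11 moves in all.
Check: all 12 open cells covered.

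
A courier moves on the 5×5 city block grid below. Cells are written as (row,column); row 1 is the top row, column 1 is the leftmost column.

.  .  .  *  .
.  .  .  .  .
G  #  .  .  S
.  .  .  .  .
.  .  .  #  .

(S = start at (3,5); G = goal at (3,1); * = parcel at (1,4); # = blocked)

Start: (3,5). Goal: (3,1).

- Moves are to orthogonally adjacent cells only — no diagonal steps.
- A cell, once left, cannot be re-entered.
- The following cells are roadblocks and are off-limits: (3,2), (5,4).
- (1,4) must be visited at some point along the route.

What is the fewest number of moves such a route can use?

8

Any route passes through (1,4) somewhere between (3,5) and (3,1). Summing Manhattan distances along the two legs ((3,5) → (1,4) → (3,1)) gives a lower bound of 3 + 5 = 8 moves.
A route of 8 moves achieves this: (3,5) → (2,5) → (1,5) → (1,4) → (2,4) → (2,3) → (2,2) → (2,1) → (3,1).
Since 8 matches the lower bound, it is optimal.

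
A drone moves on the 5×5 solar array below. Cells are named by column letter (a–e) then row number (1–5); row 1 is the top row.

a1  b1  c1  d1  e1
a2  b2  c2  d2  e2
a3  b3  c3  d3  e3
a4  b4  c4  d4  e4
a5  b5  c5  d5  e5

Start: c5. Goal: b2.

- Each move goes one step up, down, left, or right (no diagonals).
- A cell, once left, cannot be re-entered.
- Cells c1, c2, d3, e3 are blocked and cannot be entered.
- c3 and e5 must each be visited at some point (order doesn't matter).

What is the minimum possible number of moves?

Any route passes through c3 and e5 in some order between c5 and b2. Summing Manhattan distances along each leg and taking the cheapest ordering (c5 → e5 → c3 → b2) gives a lower bound of 2 + 4 + 2 = 8 moves.
A route of 8 moves achieves this: c5 → d5 → e5 → e4 → d4 → c4 → c3 → b3 → b2.
Since 8 matches the lower bound, it is optimal.

8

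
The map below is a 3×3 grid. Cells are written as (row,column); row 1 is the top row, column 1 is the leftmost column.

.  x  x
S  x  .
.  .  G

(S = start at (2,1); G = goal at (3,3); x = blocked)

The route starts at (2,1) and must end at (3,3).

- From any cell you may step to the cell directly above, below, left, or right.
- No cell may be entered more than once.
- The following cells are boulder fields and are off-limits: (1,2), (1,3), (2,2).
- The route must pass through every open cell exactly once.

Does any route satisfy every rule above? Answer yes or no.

no

Cell (1,1) has only one open neighbour but is neither the start nor the goal, so a Hamiltonian route would have to both enter and leave it through the same neighbour — impossible without revisiting.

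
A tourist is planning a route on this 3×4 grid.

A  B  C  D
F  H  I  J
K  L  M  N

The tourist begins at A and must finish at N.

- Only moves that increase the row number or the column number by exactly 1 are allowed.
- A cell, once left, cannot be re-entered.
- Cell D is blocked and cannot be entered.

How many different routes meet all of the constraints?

A right/down-only route from A to N makes exactly 2 down-moves and 3 right-moves in some order.
With no other constraints that would be C(5,2) = 10 routes.
Subtract routes through each blocked cell (inclusion–exclusion for overlaps): − through D: 1 → 9.
That gives 9 routes.

9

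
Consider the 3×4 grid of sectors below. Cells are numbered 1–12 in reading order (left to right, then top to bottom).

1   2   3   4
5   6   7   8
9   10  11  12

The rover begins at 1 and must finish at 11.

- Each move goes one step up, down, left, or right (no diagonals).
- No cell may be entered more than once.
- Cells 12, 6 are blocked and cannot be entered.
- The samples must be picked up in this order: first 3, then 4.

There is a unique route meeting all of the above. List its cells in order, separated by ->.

The waypoints must appear in the order 3, 4, with no cell reused.
Route from 1: 3× right (reaching 4), down to 8, left to 7, down to 11 — 6 moves in all.
Check: order respected (3 at step 2, 4 at step 3).

1 -> 2 -> 3 -> 4 -> 8 -> 7 -> 11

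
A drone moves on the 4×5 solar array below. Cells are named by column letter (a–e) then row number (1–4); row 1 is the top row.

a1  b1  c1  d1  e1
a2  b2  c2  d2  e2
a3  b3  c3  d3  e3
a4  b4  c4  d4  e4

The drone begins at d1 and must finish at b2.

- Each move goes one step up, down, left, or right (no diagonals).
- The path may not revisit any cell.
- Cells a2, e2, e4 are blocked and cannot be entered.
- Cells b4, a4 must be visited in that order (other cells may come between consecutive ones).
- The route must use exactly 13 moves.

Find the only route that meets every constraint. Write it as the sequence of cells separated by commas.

d1, d2, d3, d4, c4, b4, a4, a3, b3, c3, c2, c1, b1, b2

The waypoints must appear in the order b4, a4, with no cell reused.
Route from d1: 3× down (reaching d4), 3× left (reaching a4), up to a3, 2× right (reaching c3), 2× up (reaching c1), left to b1, down to b2 — 13 moves in all.
Check: order respected (b4 at step 5, a4 at step 6); 13 moves as required.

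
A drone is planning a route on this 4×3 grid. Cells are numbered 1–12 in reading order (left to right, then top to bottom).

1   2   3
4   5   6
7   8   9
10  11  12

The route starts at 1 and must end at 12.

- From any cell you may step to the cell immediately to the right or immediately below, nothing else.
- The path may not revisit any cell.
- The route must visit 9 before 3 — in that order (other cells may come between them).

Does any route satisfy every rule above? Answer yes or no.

no

3 lies above 9, so going from 9 to 3 would need an upward move — but moves only go right/down, so 9 cannot be visited before 3.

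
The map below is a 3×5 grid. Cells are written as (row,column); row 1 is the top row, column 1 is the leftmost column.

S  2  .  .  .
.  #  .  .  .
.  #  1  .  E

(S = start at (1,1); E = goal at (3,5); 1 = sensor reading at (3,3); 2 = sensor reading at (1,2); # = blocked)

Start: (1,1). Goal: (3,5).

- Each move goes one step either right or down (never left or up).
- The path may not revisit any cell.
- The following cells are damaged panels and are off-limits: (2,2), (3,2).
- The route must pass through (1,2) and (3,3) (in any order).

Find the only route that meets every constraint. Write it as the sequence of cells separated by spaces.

(1,1) (1,2) (1,3) (2,3) (3,3) (3,4) (3,5)

Moves only go right or down, so the column and row indices never decrease.
Route from (1,1): right 2 to (1,3), down 2 to (3,3), right 2 to (3,5) — 6 moves in all.
Check: all required cells visited.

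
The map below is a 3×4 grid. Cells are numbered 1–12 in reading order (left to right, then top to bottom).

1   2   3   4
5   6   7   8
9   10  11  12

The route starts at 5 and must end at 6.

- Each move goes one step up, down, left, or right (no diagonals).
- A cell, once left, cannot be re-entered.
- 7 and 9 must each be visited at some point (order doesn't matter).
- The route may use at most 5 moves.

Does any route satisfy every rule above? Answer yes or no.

yes

One route that works: 5 → 9 → 10 → 11 → 7 → 6.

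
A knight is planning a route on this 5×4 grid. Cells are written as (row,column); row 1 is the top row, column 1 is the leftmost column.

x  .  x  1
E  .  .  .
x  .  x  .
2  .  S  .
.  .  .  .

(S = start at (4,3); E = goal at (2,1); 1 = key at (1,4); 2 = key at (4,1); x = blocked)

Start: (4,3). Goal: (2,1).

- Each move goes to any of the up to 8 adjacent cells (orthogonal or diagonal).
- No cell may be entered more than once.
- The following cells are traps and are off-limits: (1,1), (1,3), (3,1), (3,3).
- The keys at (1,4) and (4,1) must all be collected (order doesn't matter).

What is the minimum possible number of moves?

Any route passes through (1,4) and (4,1) in some order between (4,3) and (2,1). Summing Chebyshev distances along each leg and taking the cheapest ordering ((4,3) → (1,4) → (4,1) → (2,1)) gives a lower bound of 3 + 3 + 2 = 8 moves.
The shortest route satisfying every rule uses 11 moves: (4,3) → (3,2) → (4,1) → (4,2) → (5,3) → (4,4) → (3,4) → (2,4) → (1,4) → (2,3) → (1,2) → (2,1).
The bound of 8 isn't tight here; checking systematically, no route of length 8 through 10 satisfies every constraint, so 11 is the minimum.

11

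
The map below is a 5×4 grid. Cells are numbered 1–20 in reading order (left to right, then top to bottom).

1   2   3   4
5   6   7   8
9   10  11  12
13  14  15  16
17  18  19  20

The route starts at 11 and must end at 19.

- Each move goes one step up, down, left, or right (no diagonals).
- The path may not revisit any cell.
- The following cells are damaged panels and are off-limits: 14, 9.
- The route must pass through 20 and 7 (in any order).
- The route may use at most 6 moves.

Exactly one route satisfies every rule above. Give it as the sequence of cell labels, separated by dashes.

11 - 7 - 8 - 12 - 16 - 20 - 19

The budget equals the shortest possible length, so every move has to be on a shortest route through the required cells.
Route from 11: up to 7, right to 8, 3× down (reaching 20), left to 19 — 6 moves in all.
Check: all required cells visited; 6 ≤ 6 moves.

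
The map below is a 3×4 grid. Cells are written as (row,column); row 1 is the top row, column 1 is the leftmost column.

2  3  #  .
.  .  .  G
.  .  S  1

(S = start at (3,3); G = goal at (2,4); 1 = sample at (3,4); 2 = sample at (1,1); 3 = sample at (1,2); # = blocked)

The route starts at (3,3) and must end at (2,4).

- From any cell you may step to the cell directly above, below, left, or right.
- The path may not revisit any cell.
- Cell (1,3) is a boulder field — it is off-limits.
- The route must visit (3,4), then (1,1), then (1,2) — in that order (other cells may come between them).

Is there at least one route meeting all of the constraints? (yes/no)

no

Even ignoring the required order, no revisit-free route from (3,3) to (2,4) manages to pass through all of (3,4), (1,1), and (1,2): branching out from (3,3), every path either misses one of them or, having collected them, can no longer reach (2,4) without re-entering a cell.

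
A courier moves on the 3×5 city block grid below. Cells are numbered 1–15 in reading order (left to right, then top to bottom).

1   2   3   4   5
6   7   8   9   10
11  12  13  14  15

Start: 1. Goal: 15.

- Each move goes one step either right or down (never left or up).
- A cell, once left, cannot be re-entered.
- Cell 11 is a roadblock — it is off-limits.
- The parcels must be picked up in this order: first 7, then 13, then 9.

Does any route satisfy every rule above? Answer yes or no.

no

9 lies above 13, so going from 13 to 9 would need an upward move — but moves only go right/down, so 13 cannot be visited before 9.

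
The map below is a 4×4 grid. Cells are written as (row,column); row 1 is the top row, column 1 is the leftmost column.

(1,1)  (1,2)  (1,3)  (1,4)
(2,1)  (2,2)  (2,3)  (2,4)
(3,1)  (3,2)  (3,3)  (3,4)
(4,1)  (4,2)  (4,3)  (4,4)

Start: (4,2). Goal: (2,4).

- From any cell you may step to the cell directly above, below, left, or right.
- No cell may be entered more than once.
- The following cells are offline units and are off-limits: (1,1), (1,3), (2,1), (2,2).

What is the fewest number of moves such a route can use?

4

The Manhattan distance from (4,2) to (2,4) is |4−2| + |2−4| = 4, so at least 4 moves are needed.
A route of 4 moves achieves this: (4,2) → (3,2) → (3,3) → (2,3) → (2,4).
Since 4 matches the lower bound, it is optimal.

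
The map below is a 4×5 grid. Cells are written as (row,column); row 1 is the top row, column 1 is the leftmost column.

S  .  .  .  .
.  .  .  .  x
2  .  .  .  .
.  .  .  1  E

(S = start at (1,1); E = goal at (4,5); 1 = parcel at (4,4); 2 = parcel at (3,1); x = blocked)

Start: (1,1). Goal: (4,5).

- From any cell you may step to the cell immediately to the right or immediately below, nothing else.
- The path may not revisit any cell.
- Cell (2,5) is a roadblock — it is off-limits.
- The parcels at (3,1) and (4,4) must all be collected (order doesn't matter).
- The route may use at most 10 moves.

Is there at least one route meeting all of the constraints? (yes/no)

One route that works: (1,1) → (2,1) → (3,1) → (4,1) → (4,2) → (4,3) → (4,4) → (4,5).

yes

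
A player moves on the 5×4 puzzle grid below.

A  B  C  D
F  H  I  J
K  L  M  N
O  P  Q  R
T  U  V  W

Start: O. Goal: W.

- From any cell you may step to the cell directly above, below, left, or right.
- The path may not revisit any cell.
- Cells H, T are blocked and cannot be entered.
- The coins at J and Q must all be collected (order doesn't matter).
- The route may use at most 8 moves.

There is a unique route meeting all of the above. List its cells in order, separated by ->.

The 8-move cap with required stops at J, Q leaves no slack for detours.
Route from O: right 2 to Q, up 2 to I, right 1 to J, down 3 to W — 8 moves in all.
Check: all required cells visited; 8 ≤ 8 moves.

O -> P -> Q -> M -> I -> J -> N -> R -> W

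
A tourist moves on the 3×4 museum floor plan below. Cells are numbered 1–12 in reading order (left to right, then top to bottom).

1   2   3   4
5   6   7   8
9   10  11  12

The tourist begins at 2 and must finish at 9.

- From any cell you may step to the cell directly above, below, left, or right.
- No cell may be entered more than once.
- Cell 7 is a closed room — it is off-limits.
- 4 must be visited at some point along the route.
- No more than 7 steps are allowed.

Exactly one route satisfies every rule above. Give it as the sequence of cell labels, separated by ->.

The budget equals the shortest possible length, so every move has to be on a shortest route through the required cells.
Route from 2: right 2 to 4, down 2 to 12, left 3 to 9 — 7 moves in all.
Check: all required cells visited; 7 ≤ 7 moves.

2 -> 3 -> 4 -> 8 -> 12 -> 11 -> 10 -> 9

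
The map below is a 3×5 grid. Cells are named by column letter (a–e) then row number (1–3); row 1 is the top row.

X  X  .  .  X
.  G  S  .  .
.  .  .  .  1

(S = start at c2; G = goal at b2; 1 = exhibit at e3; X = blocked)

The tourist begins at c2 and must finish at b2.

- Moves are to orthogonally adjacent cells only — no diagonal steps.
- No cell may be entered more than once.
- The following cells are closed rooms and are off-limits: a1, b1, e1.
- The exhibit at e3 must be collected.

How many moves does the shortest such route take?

Any route passes through e3 somewhere between c2 and b2. Summing Manhattan distances along the two legs (c2 → e3 → b2) gives a lower bound of 3 + 4 = 7 moves.
A route of 7 moves achieves this: c2 → d2 → e2 → e3 → d3 → c3 → b3 → b2.
Since 7 matches the lower bound, it is optimal.

7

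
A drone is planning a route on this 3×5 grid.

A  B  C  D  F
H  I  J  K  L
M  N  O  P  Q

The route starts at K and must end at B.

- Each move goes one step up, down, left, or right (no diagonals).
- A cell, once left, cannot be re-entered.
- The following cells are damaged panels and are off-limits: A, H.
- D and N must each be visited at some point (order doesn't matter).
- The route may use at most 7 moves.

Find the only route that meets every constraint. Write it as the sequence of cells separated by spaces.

K D C J O N I B

Any route must reach D and N and still end at B within 7 moves, so the order of the required stops is forced.
Route from K: up 1 to D, left 1 to C, down 2 to O, left 1 to N, up 2 to B — 7 moves in all.
Check: all required cells visited; 7 ≤ 7 moves.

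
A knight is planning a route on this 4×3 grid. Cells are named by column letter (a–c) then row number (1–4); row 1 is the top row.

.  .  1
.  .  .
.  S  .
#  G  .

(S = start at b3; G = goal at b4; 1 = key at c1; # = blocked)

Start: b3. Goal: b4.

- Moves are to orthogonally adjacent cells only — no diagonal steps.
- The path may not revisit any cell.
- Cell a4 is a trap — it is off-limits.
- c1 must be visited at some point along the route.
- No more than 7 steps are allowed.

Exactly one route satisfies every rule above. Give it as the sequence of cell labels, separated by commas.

b3, b2, b1, c1, c2, c3, c4, b4

Any route must reach c1 and still end at b4 within 7 moves, so the order of the required stops is forced.
Route from b3: up 2 to b1, right 1 to c1, down 3 to c4, left 1 to b4 — 7 moves in all.
Check: all required cells visited; 7 ≤ 7 moves.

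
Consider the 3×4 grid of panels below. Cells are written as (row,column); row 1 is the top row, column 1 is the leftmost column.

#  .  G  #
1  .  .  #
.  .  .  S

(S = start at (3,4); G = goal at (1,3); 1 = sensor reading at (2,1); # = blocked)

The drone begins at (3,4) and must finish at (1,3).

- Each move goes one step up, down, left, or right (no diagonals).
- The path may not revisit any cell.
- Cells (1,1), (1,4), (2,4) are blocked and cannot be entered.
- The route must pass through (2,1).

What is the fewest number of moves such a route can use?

7

Any route passes through (2,1) somewhere between (3,4) and (1,3). Summing Manhattan distances along the two legs ((3,4) → (2,1) → (1,3)) gives a lower bound of 4 + 3 = 7 moves.
A route of 7 moves achieves this: (3,4) → (3,3) → (3,2) → (3,1) → (2,1) → (2,2) → (1,2) → (1,3).
Since 7 matches the lower bound, it is optimal.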